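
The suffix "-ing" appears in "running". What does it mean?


Suffix: -ing
As in: running -> run + -ing, with a spelling change
Meaning = present participle


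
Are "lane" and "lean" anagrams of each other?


Word 1: "lane" → sorted: aeln
Word 2: "lean" → sorted: aeln
Same letters? aeln == aeln
Anagram = Yes


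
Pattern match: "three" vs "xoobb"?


Pattern of "three": [0, 1, 2, 3, 3]
Pattern of "xoobb": [0, 1, 1, 2, 2]
Patterns do not match
Same pattern = No


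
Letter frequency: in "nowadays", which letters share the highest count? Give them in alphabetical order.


Word: "nowadays"
Letter counts:
  'a': 2
  'd': 1
  'n': 1
  'o': 1
  's': 1
  'w': 1
  'y': 1
Maximum count = 2
Most frequent = 'a' (2 times each)


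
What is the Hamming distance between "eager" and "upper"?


Comparing character by character (same length = 5):
  Pos 0: 'e' vs 'u' !=
  Pos 1: 'a' vs 'p' !=
  Pos 2: 'g' vs 'p' !=
  Pos 3: 'e' vs 'e' =
  Pos 4: 'r' vs 'r' =
Hamming distance = 3


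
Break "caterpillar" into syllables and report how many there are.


Word: "caterpillar"
Syllable breakdown: cat / er / pil / lar
Counting: 4 parts
= 4 syllables


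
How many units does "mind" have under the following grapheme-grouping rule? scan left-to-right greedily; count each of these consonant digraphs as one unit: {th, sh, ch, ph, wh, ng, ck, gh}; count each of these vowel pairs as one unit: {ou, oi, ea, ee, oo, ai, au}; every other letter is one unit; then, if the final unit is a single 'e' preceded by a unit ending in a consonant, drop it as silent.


Word: "mind" (4 letters)
Left-to-right scan:
  [1] 'm' (letter)
  [2] 'i' (letter)
  [3] 'n' (letter)
  [4] 'd' (letter)
Units from scan: 4
Sound units = 4 units


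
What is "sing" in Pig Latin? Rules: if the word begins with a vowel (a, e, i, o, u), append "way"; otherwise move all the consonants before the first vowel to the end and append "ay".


Word: "sing"
Starts with consonant(s) → move to end, add 'ay'
Consonant cluster: "s"
Pig Latin = "ingsay"


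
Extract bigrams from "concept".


Word: "concept" (length 7)
Number of bigrams = 7 - 2 + 1 = 6
  Position 0: "co"
  Position 1: "on"
  Position 2: "nc"
  Position 3: "ce"
  Position 4: "ep"
  Position 5: "pt"
Bigrams = "co", "on", "nc", "ce", "ep", "pt"


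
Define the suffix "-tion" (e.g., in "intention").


Suffix: -tion
As in: intention -> intend + -tion, with a spelling change
Meaning = act or process


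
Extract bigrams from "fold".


Word: "fold" (length 4)
Number of bigrams = 4 - 2 + 1 = 3
  Position 0: "fo"
  Position 1: "ol"
  Position 2: "ld"
Bigrams = "fo", "ol", "ld"


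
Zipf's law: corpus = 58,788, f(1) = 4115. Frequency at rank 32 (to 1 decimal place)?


Zipf's law: f(r) = f(1) / r
f(1) = 4115
f(32) = 4115 / 32
= 128.6 occurrences


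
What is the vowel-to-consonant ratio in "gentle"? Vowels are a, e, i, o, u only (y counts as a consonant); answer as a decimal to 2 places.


Word: "gentle"
Vowels (a,e,i,o,u): 2
Consonants: 4
Ratio = 2/4
= 0.50


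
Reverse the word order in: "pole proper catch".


Original: "pole proper catch"
Words (1..n): pole | proper | catch
Reversed (n..1): catch | proper | pole
Result = "catch proper pole"


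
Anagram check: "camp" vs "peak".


Word 1: "camp" → sorted: acmp
Word 2: "peak" → sorted: aekp
Same letters? acmp != aekp
Anagram = No


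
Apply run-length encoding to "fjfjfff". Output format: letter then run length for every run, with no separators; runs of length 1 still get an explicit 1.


String: "fjfjfff"
Scanning for consecutive runs:
  'f' x 1
  'j' x 1
  'f' x 1
  'j' x 1
  'f' x 3
RLE = "f1j1f1j1f3"


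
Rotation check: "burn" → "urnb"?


Word: "burn", Candidate: "urnb"
Method: check if candidate is substring of word+word
"burnburn" contains "urnb"? Yes
Is rotation = Yes


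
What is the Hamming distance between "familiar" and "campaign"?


Comparing character by character (same length = 8):
  Pos 0: 'f' vs 'c' !=
  Pos 1: 'a' vs 'a' =
  Pos 2: 'm' vs 'm' =
  Pos 3: 'i' vs 'p' !=
  Pos 4: 'l' vs 'a' !=
  Pos 5: 'i' vs 'i' =
  Pos 6: 'a' vs 'g' !=
  Pos 7: 'r' vs 'n' !=
Hamming distance = 5


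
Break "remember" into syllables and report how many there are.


Word: "remember"
Syllable breakdown: re · mem · ber
Counting: 3 parts
= 3 syllables


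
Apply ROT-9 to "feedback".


Word: "feedback"
Shift: 9
Each letter → (letter + shift) mod 26:
  'f' (5) + 9 = 14 → 'o'
  'e' (4) + 9 = 13 → 'n'
  'e' (4) + 9 = 13 → 'n'
  'd' (3) + 9 = 12 → 'm'
  'b' (1) + 9 = 10 → 'k'
  'a' (0) + 9 = 9 → 'j'
  'c' (2) + 9 = 11 → 'l'
  'k' (10) + 9 = 19 → 't'
Result = "onnmkjlt"


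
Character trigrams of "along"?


Word: "along" (length 5)
Number of trigrams = 5 - 3 + 1 = 3
  Position 0: "alo"
  Position 1: "lon"
  Position 2: "ong"
Trigrams = "alo", "lon", "ong"


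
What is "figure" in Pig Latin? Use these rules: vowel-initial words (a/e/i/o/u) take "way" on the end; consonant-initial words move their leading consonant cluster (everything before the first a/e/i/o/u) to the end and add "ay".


Word: "figure"
Starts with consonant(s) → move to end, add 'ay'
Consonant cluster: "f"
Pig Latin = "igurefay"


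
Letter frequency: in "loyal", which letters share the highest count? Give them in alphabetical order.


Word: "loyal"
Letter counts:
  'a': 1
  'l': 2
  'o': 1
  'y': 1
Maximum count = 2
Most frequent = 'l' (2 times each)


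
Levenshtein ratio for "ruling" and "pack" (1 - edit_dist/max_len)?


Word 1: "ruling" (length 6)
Word 2: "pack" (length 4)
One optimal edit sequence:
  1. delete 'r'  (+1)
  2. delete 'u'  (+1)
  3. substitute 'l' -> 'p'  (+1)
  4. substitute 'i' -> 'a'  (+1)
  5. substitute 'n' -> 'c'  (+1)
  6. substitute 'g' -> 'k'  (+1)
Edit distance = 6
Max length = max(6, 4) = 6
Similarity = 1 - 6/6
= 0.0000


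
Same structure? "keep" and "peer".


Pattern of "keep": [0, 1, 1, 2]
Pattern of "peer": [0, 1, 1, 2]
Patterns match
Same pattern = Yes


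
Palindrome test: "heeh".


Word: "heeh"
Reversed: "heeh"
Forward == Backward? heeh == heeh
Palindrome = Yes


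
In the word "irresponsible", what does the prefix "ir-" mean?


Prefix: ir-
Example: irresponsible (ir- + responsible)
Meaning = not


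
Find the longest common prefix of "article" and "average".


Word 1: "article"
Word 2: "average"
Comparing from start:
  Pos 0: 'a' == 'a'
  Pos 1: 'r' != 'v' (stop)
LCP = "a" (length 1)


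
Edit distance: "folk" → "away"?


Word 1: "folk" (length 4)
Word 2: "away" (length 4)
One optimal edit sequence (insert/delete/substitute each cost 1):
  1. substitute 'f' -> 'a'  (+1)
  2. substitute 'o' -> 'w'  (+1)
  3. substitute 'l' -> 'a'  (+1)
  4. substitute 'k' -> 'y'  (+1)
Total edit operations: 4
Edit distance = 4


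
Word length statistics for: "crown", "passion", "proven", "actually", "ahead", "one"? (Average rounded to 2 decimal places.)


Lengths: "crown"=5, "passion"=7, "proven"=6, "actually"=8, "ahead"=5, "one"=3
Sum = 34, Count = 6
Average = 34/6 = 5.67
= avg=5.67, min=3, max=8


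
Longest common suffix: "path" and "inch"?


Word 1: "path"
Word 2: "inch"
Comparing from end:
  Pos -1: 'h' == 'h'
  Pos -2: 't' != 'c' (stop)
LCS = "h" (length 1)


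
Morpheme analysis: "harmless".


Word: "harmless"
Morphemes: harm / -less
Each morpheme carries meaning
= 2 morphemes


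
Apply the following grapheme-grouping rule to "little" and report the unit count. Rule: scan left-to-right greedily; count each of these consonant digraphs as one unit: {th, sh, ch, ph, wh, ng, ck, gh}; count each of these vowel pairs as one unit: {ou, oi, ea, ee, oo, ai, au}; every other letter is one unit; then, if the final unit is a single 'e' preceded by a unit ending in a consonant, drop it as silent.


Word: "little" (6 letters)
Left-to-right scan:
  [1] 'l' (letter)
  [2] 'i' (letter)
  [3] 't' (letter)
  [4] 't' (letter)
  [5] 'l' (letter)
  [6] 'e' (letter)
Units from scan: 6
Final unit is 'e' after a consonant -> drop as silent (-1)
Sound units = 5 units


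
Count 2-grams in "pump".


Word: "pump" (length 4)
Number of 2-grams = length - 2 + 1 = 4 - 2 + 1
= 3


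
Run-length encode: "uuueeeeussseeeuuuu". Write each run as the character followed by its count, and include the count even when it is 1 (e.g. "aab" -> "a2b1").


String: "uuueeeeussseeeuuuu"
Scanning for consecutive runs:
  'u' x 3
  'e' x 4
  'u' x 1
  's' x 3
  'e' x 3
  'u' x 4
RLE = "u3e4u1s3e3u4"


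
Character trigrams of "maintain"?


Word: "maintain" (length 8)
Number of trigrams = 8 - 3 + 1 = 6
  Position 0: "mai"
  Position 1: "ain"
  Position 2: "int"
  Position 3: "nta"
  Position 4: "tai"
  Position 5: "ain"
Trigrams = "mai", "ain", "int", "nta", "tai", "ain"


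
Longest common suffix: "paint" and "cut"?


Word 1: "paint"
Word 2: "cut"
Comparing from end:
  Pos -1: 't' == 't'
  Pos -2: 'n' != 'u' (stop)
LCS = "t" (length 1)


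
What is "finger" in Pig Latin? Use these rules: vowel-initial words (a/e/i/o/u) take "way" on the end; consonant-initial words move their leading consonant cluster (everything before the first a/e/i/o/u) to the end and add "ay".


Word: "finger"
Starts with consonant(s) → move to end, add 'ay'
Consonant cluster: "f"
Pig Latin = "ingerfay"


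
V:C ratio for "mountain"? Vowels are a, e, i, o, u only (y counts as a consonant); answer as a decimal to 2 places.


Word: "mountain"
Vowels (a,e,i,o,u): 4
Consonants: 4
Ratio = 4/4
= 1.00


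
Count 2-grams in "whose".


Word: "whose" (length 5)
Number of 2-grams = length - 2 + 1 = 5 - 2 + 1
= 4


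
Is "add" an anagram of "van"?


Word 1: "van" → sorted: anv
Word 2: "add" → sorted: add
Same letters? anv != add
Anagram = No


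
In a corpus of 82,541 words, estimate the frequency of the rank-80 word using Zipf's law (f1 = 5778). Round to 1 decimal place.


Zipf's law: f(r) = f(1) / r
f(1) = 5778
f(80) = 5778 / 80
= 72.2 occurrences


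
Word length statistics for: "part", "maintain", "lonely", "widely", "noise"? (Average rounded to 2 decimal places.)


Lengths: "part"=4, "maintain"=8, "lonely"=6, "widely"=6, "noise"=5
Sum = 29, Count = 5
Average = 29/5 = 5.80
= avg=5.80, min=4, max=8


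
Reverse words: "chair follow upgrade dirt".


Original: "chair follow upgrade dirt"
Words (1..n): chair | follow | upgrade | dirt
Reversed (n..1): dirt | upgrade | follow | chair
Result = "dirt upgrade follow chair"


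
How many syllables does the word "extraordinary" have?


Word: "extraordinary"
Syllable breakdown: ex | traor | di | nar | y
Counting: 5 parts
= 5 syllables


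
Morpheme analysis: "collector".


Word: "collector"
Morphemes: collect / -or
Each morpheme carries meaning
= 2 morphemes


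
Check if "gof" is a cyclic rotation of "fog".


Word: "fog", Candidate: "gof"
Method: check if candidate is substring of word+word
"fogfog" contains "gof"? No
Is rotation = No


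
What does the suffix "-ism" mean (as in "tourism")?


Suffix: -ism
Example: tourism = tour + -ism
Meaning = belief / practice


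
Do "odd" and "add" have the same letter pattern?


Pattern of "odd": [0, 1, 1]
Pattern of "add": [0, 1, 1]
Patterns match
Same pattern = Yes


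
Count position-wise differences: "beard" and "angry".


Comparing character by character (same length = 5):
  Pos 0: 'b' vs 'a' !=
  Pos 1: 'e' vs 'n' !=
  Pos 2: 'a' vs 'g' !=
  Pos 3: 'r' vs 'r' =
  Pos 4: 'd' vs 'y' !=
Hamming distance = 4


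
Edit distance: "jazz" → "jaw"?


Word 1: "jazz" (length 4)
Word 2: "jaw" (length 3)
One optimal edit sequence (insert/delete/substitute each cost 1):
  1. keep 'j'
  2. keep 'a'
  3. delete 'z'  (+1)
  4. substitute 'z' -> 'w'  (+1)
Total edit operations: 2
Edit distance = 2


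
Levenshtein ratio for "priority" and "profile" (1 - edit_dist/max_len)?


Word 1: "priority" (length 8)
Word 2: "profile" (length 7)
One optimal edit sequence:
  1. keep 'p'
  2. keep 'r'
  3. delete 'i'  (+1)
  4. keep 'o'
  5. substitute 'r' -> 'f'  (+1)
  6. keep 'i'
  7. substitute 't' -> 'l'  (+1)
  8. substitute 'y' -> 'e'  (+1)
Edit distance = 4
Max length = max(8, 7) = 8
Similarity = 1 - 4/8
= 0.5000


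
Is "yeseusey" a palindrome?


Word: "yeseusey"
Reversed: "yesuesey"
Forward == Backward? yeseusey != yesuesey
Palindrome = No


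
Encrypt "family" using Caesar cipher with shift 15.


Word: "family"
Shift: 15
Each letter → (letter + shift) mod 26:
  'f' (5) + 15 = 20 → 'u'
  'a' (0) + 15 = 15 → 'p'
  'm' (12) + 15 = 1 → 'b'
  'i' (8) + 15 = 23 → 'x'
  'l' (11) + 15 = 0 → 'a'
  'y' (24) + 15 = 13 → 'n'
Result = "upbxan"


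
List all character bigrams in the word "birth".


Word: "birth" (length 5)
Number of bigrams = 5 - 2 + 1 = 4
  Position 0: "bi"
  Position 1: "ir"
  Position 2: "rt"
  Position 3: "th"
Bigrams = "bi", "ir", "rt", "th"


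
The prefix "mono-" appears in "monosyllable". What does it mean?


Prefix: mono-
As in: monosyllable -> mono- + syllable
Meaning = one


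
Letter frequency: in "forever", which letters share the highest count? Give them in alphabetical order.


Word: "forever"
Letter counts:
  'e': 2
  'f': 1
  'o': 1
  'r': 2
  'v': 1
Maximum count = 2
Most frequent = 'e', 'r' (2 times each)


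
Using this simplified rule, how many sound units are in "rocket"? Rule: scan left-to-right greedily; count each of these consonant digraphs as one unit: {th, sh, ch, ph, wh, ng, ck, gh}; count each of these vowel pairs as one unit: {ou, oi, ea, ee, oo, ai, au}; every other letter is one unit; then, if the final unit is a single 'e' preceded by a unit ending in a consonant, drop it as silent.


Word: "rocket" (6 letters)
Left-to-right scan:
  (1) 'r' (letter)
  (2) 'o' (letter)
  (3) 'ck' (digraph)
  (4) 'e' (letter)
  (5) 't' (letter)
Units from scan: 5
Sound units = 5 units


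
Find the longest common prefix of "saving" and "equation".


Word 1: "saving"
Word 2: "equation"
Comparing from start:
  Pos 0: 's' != 'e' (stop)
LCP = "" (length 0)


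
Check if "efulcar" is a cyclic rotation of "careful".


Word: "careful", Candidate: "efulcar"
Method: check if candidate is substring of word+word
"carefulcareful" contains "efulcar"? Yes
Is rotation = Yes


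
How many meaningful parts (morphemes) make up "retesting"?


Word: "retesting"
Morphemes: re- + test + -ing
Each morpheme carries meaning
= 3 morphemes


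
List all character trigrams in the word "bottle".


Word: "bottle" (length 6)
Number of trigrams = 6 - 3 + 1 = 4
  Position 0: "bot"
  Position 1: "ott"
  Position 2: "ttl"
  Position 3: "tle"
Trigrams = "bot", "ott", "ttl", "tle"


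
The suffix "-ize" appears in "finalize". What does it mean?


Suffix: -ize
As in: finalize -> final + -ize
Meaning = to make


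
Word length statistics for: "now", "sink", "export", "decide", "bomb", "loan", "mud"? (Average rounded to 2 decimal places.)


Lengths: "now"=3, "sink"=4, "export"=6, "decide"=6, "bomb"=4, "loan"=4, "mud"=3
Sum = 30, Count = 7
Average = 30/7 = 4.29
= avg=4.29, min=3, max=6


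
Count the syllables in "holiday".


Word: "holiday"
Syllable breakdown: hol-i-day
Counting: 3 parts
= 3 syllables


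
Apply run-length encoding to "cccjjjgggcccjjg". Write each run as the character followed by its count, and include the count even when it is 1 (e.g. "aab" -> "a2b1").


String: "cccjjjgggcccjjg"
Scanning for consecutive runs:
  'c' x 3
  'j' x 3
  'g' x 3
  'c' x 3
  'j' x 2
  'g' x 1
RLE = "c3j3g3c3j2g1"


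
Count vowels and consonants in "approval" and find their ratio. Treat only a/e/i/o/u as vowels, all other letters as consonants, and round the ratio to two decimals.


Word: "approval"
Vowels (a,e,i,o,u): 3
Consonants: 5
Ratio = 3/5
= 0.60


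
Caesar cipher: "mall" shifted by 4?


Word: "mall"
Shift: 4
Each letter → (letter + shift) mod 26:
  'm' (12) + 4 = 16 → 'q'
  'a' (0) + 4 = 4 → 'e'
  'l' (11) + 4 = 15 → 'p'
  'l' (11) + 4 = 15 → 'p'
Result = "qepp"


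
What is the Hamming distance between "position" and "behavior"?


Comparing character by character (same length = 8):
  Pos 0: 'p' vs 'b' !=
  Pos 1: 'o' vs 'e' !=
  Pos 2: 's' vs 'h' !=
  Pos 3: 'i' vs 'a' !=
  Pos 4: 't' vs 'v' !=
  Pos 5: 'i' vs 'i' =
  Pos 6: 'o' vs 'o' =
  Pos 7: 'n' vs 'r' !=
Hamming distance = 6


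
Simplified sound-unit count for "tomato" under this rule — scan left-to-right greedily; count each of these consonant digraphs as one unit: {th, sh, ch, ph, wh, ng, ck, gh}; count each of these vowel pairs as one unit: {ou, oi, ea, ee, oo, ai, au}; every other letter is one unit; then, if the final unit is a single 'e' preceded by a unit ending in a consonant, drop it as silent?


Word: "tomato" (6 letters)
Left-to-right scan:
  (1) 't' (letter)
  (2) 'o' (letter)
  (3) 'm' (letter)
  (4) 'a' (letter)
  (5) 't' (letter)
  (6) 'o' (letter)
Units from scan: 6
Sound units = 6 units


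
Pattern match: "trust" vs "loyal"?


Pattern of "trust": [0, 1, 2, 3, 0]
Pattern of "loyal": [0, 1, 2, 3, 0]
Patterns match
Same pattern = Yes


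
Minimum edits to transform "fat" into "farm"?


Word 1: "fat" (length 3)
Word 2: "farm" (length 4)
One optimal edit sequence (insert/delete/substitute each cost 1):
  1. keep 'f'
  2. keep 'a'
  3. insert 'r'  (+1)
  4. substitute 't' -> 'm'  (+1)
Total edit operations: 2
Edit distance = 2


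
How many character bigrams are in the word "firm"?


Word: "firm" (length 4)
Number of 2-grams = length - 2 + 1 = 4 - 2 + 1
= 3


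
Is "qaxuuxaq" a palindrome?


Word: "qaxuuxaq"
Reversed: "qaxuuxaq"
Forward == Backward? qaxuuxaq == qaxuuxaq
Palindrome = Yes


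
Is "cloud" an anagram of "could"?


Word 1: "could" → sorted: cdlou
Word 2: "cloud" → sorted: cdlou
Same letters? cdlou == cdlou
Anagram = Yes


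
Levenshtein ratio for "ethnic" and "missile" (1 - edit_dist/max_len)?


Word 1: "ethnic" (length 6)
Word 2: "missile" (length 7)
One optimal edit sequence:
  1. substitute 'e' -> 'm'  (+1)
  2. substitute 't' -> 'i'  (+1)
  3. substitute 'h' -> 's'  (+1)
  4. substitute 'n' -> 's'  (+1)
  5. keep 'i'
  6. insert 'l'  (+1)
  7. substitute 'c' -> 'e'  (+1)
Edit distance = 6
Max length = max(6, 7) = 7
Similarity = 1 - 6/7
= 0.1429


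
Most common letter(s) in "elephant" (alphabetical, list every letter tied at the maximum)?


Word: "elephant"
Letter counts:
  'a': 1
  'e': 2
  'h': 1
  'l': 1
  'n': 1
  'p': 1
  't': 1
Maximum count = 2
Most frequent = 'e' (2 times each)


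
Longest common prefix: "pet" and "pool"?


Word 1: "pet"
Word 2: "pool"
Comparing from start:
  Pos 0: 'p' == 'p'
  Pos 1: 'e' != 'o' (stop)
LCP = "p" (length 1)


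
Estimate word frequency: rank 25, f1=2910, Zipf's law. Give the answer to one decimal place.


Zipf's law: f(r) = f(1) / r
f(1) = 2910
f(25) = 2910 / 25
= 116.4 occurrences


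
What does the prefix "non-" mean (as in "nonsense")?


Prefix: non-
Example: nonsense (non- + sense)
Meaning = not


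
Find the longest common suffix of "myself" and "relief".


Word 1: "myself"
Word 2: "relief"
Comparing from end:
  Pos -1: 'f' == 'f'
  Pos -2: 'l' != 'e' (stop)
LCS = "f" (length 1)


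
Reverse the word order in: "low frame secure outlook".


Original: "low frame secure outlook"
Words (1..n): low | frame | secure | outlook
Reversed (n..1): outlook | secure | frame | low
Result = "outlook secure frame low"


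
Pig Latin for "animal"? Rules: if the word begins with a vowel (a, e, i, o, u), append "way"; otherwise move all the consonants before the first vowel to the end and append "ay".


Word: "animal"
Starts with vowel → add 'way'
Pig Latin = "animalway"


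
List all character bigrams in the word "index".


Word: "index" (length 5)
Number of bigrams = 5 - 2 + 1 = 4
  Position 0: "in"
  Position 1: "nd"
  Position 2: "de"
  Position 3: "ex"
Bigrams = "in", "nd", "de", "ex"


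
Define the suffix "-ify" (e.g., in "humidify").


Suffix: -ify
As in: humidify -> humid + -ify
Meaning = to make


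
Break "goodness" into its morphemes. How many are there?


Word: "goodness"
Morphemes: good / -ness
Each morpheme carries meaning
= 2 morphemes


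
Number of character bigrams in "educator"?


Word: "educator" (length 8)
Number of 2-grams = length - 2 + 1 = 8 - 2 + 1
= 7


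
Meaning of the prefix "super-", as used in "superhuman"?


Prefix: super-
Example: superhuman (super- + human)
Meaning = above / beyond


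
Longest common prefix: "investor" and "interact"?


Word 1: "investor"
Word 2: "interact"
Comparing from start:
  Pos 0: 'i' == 'i'
  Pos 1: 'n' == 'n'
  Pos 2: 'v' != 't' (stop)
LCP = "in" (length 2)


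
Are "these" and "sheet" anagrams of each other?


Word 1: "these" → sorted: eehst
Word 2: "sheet" → sorted: eehst
Same letters? eehst == eehst
Anagram = Yes


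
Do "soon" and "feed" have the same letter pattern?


Pattern of "soon": [0, 1, 1, 2]
Pattern of "feed": [0, 1, 1, 2]
Patterns match
Same pattern = Yes


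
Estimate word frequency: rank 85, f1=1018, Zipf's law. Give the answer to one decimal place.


Zipf's law: f(r) = f(1) / r
f(1) = 1018
f(85) = 1018 / 85
= 12.0 occurrences


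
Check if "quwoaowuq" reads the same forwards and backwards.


Word: "quwoaowuq"
Reversed: "quwoaowuq"
Forward == Backward? quwoaowuq == quwoaowuq
Palindrome = Yes


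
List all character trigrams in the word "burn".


Word: "burn" (length 4)
Number of trigrams = 4 - 3 + 1 = 2
  Position 0: "bur"
  Position 1: "urn"
Trigrams = "bur", "urn"


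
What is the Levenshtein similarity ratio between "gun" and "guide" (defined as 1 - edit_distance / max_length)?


Word 1: "gun" (length 3)
Word 2: "guide" (length 5)
One optimal edit sequence:
  1. keep 'g'
  2. keep 'u'
  3. insert 'i'  (+1)
  4. insert 'd'  (+1)
  5. substitute 'n' -> 'e'  (+1)
Edit distance = 3
Max length = max(3, 5) = 5
Similarity = 1 - 3/5
= 0.4000


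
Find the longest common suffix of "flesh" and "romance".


Word 1: "flesh"
Word 2: "romance"
Comparing from end:
  Pos -1: 'h' != 'e' (stop)
LCS = "" (length 0)


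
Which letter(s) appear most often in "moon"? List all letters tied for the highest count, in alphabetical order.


Word: "moon"
Letter counts:
  'm': 1
  'n': 1
  'o': 2
Maximum count = 2
Most frequent = 'o' (2 times each)


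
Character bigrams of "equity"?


Word: "equity" (length 6)
Number of bigrams = 6 - 2 + 1 = 5
  Position 0: "eq"
  Position 1: "qu"
  Position 2: "ui"
  Position 3: "it"
  Position 4: "ty"
Bigrams = "eq", "qu", "ui", "it", "ty"


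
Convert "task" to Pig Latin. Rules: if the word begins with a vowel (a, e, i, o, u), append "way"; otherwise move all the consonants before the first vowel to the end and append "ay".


Word: "task"
Starts with consonant(s) → move to end, add 'ay'
Consonant cluster: "t"
Pig Latin = "asktay"


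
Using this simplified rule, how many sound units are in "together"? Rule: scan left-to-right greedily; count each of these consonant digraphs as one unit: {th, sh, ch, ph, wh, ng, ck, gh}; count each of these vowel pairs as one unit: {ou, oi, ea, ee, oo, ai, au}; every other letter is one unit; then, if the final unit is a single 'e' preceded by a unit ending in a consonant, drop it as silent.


Word: "together" (8 letters)
Left-to-right scan:
  1. 't' (letter)
  2. 'o' (letter)
  3. 'g' (letter)
  4. 'e' (letter)
  5. 'th' (digraph)
  6. 'e' (letter)
  7. 'r' (letter)
Units from scan: 7
Sound units = 7 units


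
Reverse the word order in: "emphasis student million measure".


Original: "emphasis student million measure"
Words (1..n): emphasis | student | million | measure
Reversed (n..1): measure | million | student | emphasis
Result = "measure million student emphasis"


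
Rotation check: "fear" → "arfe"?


Word: "fear", Candidate: "arfe"
Method: check if candidate is substring of word+word
"fearfear" contains "arfe"? Yes
Is rotation = Yes


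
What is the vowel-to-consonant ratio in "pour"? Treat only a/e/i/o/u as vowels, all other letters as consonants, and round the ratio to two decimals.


Word: "pour"
Vowels (a,e,i,o,u): 2
Consonants: 2
Ratio = 2/2
= 1.00


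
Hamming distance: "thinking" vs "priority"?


Comparing character by character (same length = 8):
  Pos 0: 't' vs 'p' !=
  Pos 1: 'h' vs 'r' !=
  Pos 2: 'i' vs 'i' =
  Pos 3: 'n' vs 'o' !=
  Pos 4: 'k' vs 'r' !=
  Pos 5: 'i' vs 'i' =
  Pos 6: 'n' vs 't' !=
  Pos 7: 'g' vs 'y' !=
Hamming distance = 6


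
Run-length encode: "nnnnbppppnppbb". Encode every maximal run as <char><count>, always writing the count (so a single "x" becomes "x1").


String: "nnnnbppppnppbb"
Scanning for consecutive runs:
  'n' x 4
  'b' x 1
  'p' x 4
  'n' x 1
  'p' x 2
  'b' x 2
RLE = "n4b1p4n1p2b2"


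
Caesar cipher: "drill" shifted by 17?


Word: "drill"
Shift: 17
Each letter → (letter + shift) mod 26:
  'd' (3) + 17 = 20 → 'u'
  'r' (17) + 17 = 8 → 'i'
  'i' (8) + 17 = 25 → 'z'
  'l' (11) + 17 = 2 → 'c'
  'l' (11) + 17 = 2 → 'c'
Result = "uizcc"


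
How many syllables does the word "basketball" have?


Word: "basketball"
Syllable breakdown: bas-ket-ball
Counting: 3 parts
= 3 syllables


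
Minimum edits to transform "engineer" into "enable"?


Word 1: "engineer" (length 8)
Word 2: "enable" (length 6)
One optimal edit sequence (insert/delete/substitute each cost 1):
  1. keep 'e'
  2. keep 'n'
  3. delete 'g'  (+1)
  4. substitute 'i' -> 'a'  (+1)
  5. substitute 'n' -> 'b'  (+1)
  6. substitute 'e' -> 'l'  (+1)
  7. keep 'e'
  8. delete 'r'  (+1)
Total edit operations: 5
Edit distance = 5


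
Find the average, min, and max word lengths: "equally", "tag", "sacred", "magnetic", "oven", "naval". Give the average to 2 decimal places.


Lengths: "equally"=7, "tag"=3, "sacred"=6, "magnetic"=8, "oven"=4, "naval"=5
Sum = 33, Count = 6
Average = 33/6 = 5.50
= avg=5.50, min=3, max=8


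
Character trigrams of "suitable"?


Word: "suitable" (length 8)
Number of trigrams = 8 - 3 + 1 = 6
  Position 0: "sui"
  Position 1: "uit"
  Position 2: "ita"
  Position 3: "tab"
  Position 4: "abl"
  Position 5: "ble"
Trigrams = "sui", "uit", "ita", "tab", "abl", "ble"


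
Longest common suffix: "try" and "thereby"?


Word 1: "try"
Word 2: "thereby"
Comparing from end:
  Pos -1: 'y' == 'y'
  Pos -2: 'r' != 'b' (stop)
LCS = "y" (length 1)


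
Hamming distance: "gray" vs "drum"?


Comparing character by character (same length = 4):
  Pos 0: 'g' vs 'd' !=
  Pos 1: 'r' vs 'r' =
  Pos 2: 'a' vs 'u' !=
  Pos 3: 'y' vs 'm' !=
Hamming distance = 3


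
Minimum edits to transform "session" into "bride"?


Word 1: "session" (length 7)
Word 2: "bride" (length 5)
One optimal edit sequence (insert/delete/substitute each cost 1):
  1. delete 's'  (+1)
  2. delete 'e'  (+1)
  3. substitute 's' -> 'b'  (+1)
  4. substitute 's' -> 'r'  (+1)
  5. keep 'i'
  6. substitute 'o' -> 'd'  (+1)
  7. substitute 'n' -> 'e'  (+1)
Total edit operations: 6
Edit distance = 6


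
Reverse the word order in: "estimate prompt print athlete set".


Original: "estimate prompt print athlete set"
Words (1..n): estimate | prompt | print | athlete | set
Reversed (n..1): set | athlete | print | prompt | estimate
Result = "set athlete print prompt estimate"


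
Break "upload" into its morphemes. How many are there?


Word: "upload"
Morphemes: up- | load
Each morpheme carries meaning
= 2 morphemes


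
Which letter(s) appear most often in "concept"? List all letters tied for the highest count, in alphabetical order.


Word: "concept"
Letter counts:
  'c': 2
  'e': 1
  'n': 1
  'o': 1
  'p': 1
  't': 1
Maximum count = 2
Most frequent = 'c' (2 times each)


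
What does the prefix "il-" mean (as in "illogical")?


Prefix: il-
Example: illogical = il- + logical
Meaning = not


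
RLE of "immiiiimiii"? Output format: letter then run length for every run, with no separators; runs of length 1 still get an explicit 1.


String: "immiiiimiii"
Scanning for consecutive runs:
  'i' x 1
  'm' x 2
  'i' x 4
  'm' x 1
  'i' x 3
RLE = "i1m2i4m1i3"


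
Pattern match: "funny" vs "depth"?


Pattern of "funny": [0, 1, 2, 2, 3]
Pattern of "depth": [0, 1, 2, 3, 4]
Patterns do not match
Same pattern = No


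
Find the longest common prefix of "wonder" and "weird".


Word 1: "wonder"
Word 2: "weird"
Comparing from start:
  Pos 0: 'w' == 'w'
  Pos 1: 'o' != 'e' (stop)
LCP = "w" (length 1)


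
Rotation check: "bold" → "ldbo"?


Word: "bold", Candidate: "ldbo"
Method: check if candidate is substring of word+word
"boldbold" contains "ldbo"? Yes
Is rotation = Yes


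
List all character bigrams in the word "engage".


Word: "engage" (length 6)
Number of bigrams = 6 - 2 + 1 = 5
  Position 0: "en"
  Position 1: "ng"
  Position 2: "ga"
  Position 3: "ag"
  Position 4: "ge"
Bigrams = "en", "ng", "ga", "ag", "ge"


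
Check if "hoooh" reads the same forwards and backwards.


Word: "hoooh"
Reversed: "hoooh"
Forward == Backward? hoooh == hoooh
Palindrome = Yes


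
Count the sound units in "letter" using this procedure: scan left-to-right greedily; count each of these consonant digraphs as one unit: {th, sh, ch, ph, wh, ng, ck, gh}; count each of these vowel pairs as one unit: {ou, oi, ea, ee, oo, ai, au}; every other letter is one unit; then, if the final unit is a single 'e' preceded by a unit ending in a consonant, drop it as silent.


Word: "letter" (6 letters)
Left-to-right scan:
  1. 'l' (letter)
  2. 'e' (letter)
  3. 't' (letter)
  4. 't' (letter)
  5. 'e' (letter)
  6. 'r' (letter)
Units from scan: 6
Sound units = 6 units


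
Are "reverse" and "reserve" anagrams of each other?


Word 1: "reverse" → sorted: eeerrsv
Word 2: "reserve" → sorted: eeerrsv
Same letters? eeerrsv == eeerrsv
Anagram = Yes


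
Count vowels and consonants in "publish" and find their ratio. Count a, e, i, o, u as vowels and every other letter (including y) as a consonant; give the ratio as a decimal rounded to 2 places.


Word: "publish"
Vowels (a,e,i,o,u): 2
Consonants: 5
Ratio = 2/5
= 0.40


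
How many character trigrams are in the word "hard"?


Word: "hard" (length 4)
Number of 3-grams = length - 3 + 1 = 4 - 3 + 1
= 2


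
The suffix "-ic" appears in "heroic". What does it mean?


Suffix: -ic
As in: heroic -> hero + -ic
Meaning = relating to


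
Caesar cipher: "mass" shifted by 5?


Word: "mass"
Shift: 5
Each letter → (letter + shift) mod 26:
  'm' (12) + 5 = 17 → 'r'
  'a' (0) + 5 = 5 → 'f'
  's' (18) + 5 = 23 → 'x'
  's' (18) + 5 = 23 → 'x'
Result = "rfxx"


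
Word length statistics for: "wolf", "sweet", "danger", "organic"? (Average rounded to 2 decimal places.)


Lengths: "wolf"=4, "sweet"=5, "danger"=6, "organic"=7
Sum = 22, Count = 4
Average = 22/4 = 5.50
= avg=5.50, min=4, max=7


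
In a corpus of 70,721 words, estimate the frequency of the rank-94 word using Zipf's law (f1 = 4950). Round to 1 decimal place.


Zipf's law: f(r) = f(1) / r
f(1) = 4950
f(94) = 4950 / 94
= 52.7 occurrences


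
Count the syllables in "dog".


Word: "dog"
Syllable breakdown: dog
Counting: 1 part
= 1 syllable


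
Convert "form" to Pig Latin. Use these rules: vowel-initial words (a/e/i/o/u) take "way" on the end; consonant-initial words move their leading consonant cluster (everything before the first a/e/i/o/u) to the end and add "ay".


Word: "form"
Starts with consonant(s) → move to end, add 'ay'
Consonant cluster: "f"
Pig Latin = "ormfay"


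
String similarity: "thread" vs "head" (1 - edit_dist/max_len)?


Word 1: "thread" (length 6)
Word 2: "head" (length 4)
One optimal edit sequence:
  1. delete 't'  (+1)
  2. keep 'h'
  3. delete 'r'  (+1)
  4. keep 'e'
  5. keep 'a'
  6. keep 'd'
Edit distance = 2
Max length = max(6, 4) = 6
Similarity = 1 - 2/6
= 0.6667


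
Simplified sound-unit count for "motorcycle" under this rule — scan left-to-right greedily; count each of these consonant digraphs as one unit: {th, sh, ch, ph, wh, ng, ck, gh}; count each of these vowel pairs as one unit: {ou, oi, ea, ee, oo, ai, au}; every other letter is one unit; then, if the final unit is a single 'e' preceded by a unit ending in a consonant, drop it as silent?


Word: "motorcycle" (10 letters)
Left-to-right scan:
  (1) 'm' (letter)
  (2) 'o' (letter)
  (3) 't' (letter)
  (4) 'o' (letter)
  (5) 'r' (letter)
  (6) 'c' (letter)
  (7) 'y' (letter)
  (8) 'c' (letter)
  (9) 'l' (letter)
  (10) 'e' (letter)
Units from scan: 10
Final unit is 'e' after a consonant -> drop as silent (-1)
Sound units = 9 units


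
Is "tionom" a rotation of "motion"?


Word: "motion", Candidate: "tionom"
Method: check if candidate is substring of word+word
"motionmotion" contains "tionom"? No
Is rotation = No


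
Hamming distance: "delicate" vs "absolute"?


Comparing character by character (same length = 8):
  Pos 0: 'd' vs 'a' !=
  Pos 1: 'e' vs 'b' !=
  Pos 2: 'l' vs 's' !=
  Pos 3: 'i' vs 'o' !=
  Pos 4: 'c' vs 'l' !=
  Pos 5: 'a' vs 'u' !=
  Pos 6: 't' vs 't' =
  Pos 7: 'e' vs 'e' =
Hamming distance = 6


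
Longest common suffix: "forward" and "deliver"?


Word 1: "forward"
Word 2: "deliver"
Comparing from end:
  Pos -1: 'd' != 'r' (stop)
LCS = "" (length 0)


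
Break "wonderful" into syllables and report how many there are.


Word: "wonderful"
Syllable breakdown: won | der | ful
Counting: 3 parts
= 3 syllables


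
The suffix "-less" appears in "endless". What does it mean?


Suffix: -less
Example: endless (end + -less)
Meaning = without


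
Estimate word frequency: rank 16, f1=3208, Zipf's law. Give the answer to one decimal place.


Zipf's law: f(r) = f(1) / r
f(1) = 3208
f(16) = 3208 / 16
= 200.5 occurrences


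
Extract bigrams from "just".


Word: "just" (length 4)
Number of bigrams = 4 - 2 + 1 = 3
  Position 0: "ju"
  Position 1: "us"
  Position 2: "st"
Bigrams = "ju", "us", "st"


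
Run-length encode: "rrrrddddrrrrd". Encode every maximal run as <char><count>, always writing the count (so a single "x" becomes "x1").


String: "rrrrddddrrrrd"
Scanning for consecutive runs:
  'r' x 4
  'd' x 4
  'r' x 4
  'd' x 1
RLE = "r4d4r4d1"


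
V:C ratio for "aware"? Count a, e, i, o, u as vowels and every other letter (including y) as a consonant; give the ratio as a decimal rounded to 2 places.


Word: "aware"
Vowels (a,e,i,o,u): 3
Consonants: 2
Ratio = 3/2
= 1.50


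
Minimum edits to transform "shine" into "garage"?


Word 1: "shine" (length 5)
Word 2: "garage" (length 6)
One optimal edit sequence (insert/delete/substitute each cost 1):
  1. insert 'g'  (+1)
  2. substitute 's' -> 'a'  (+1)
  3. substitute 'h' -> 'r'  (+1)
  4. substitute 'i' -> 'a'  (+1)
  5. substitute 'n' -> 'g'  (+1)
  6. keep 'e'
Total edit operations: 5
Edit distance = 5


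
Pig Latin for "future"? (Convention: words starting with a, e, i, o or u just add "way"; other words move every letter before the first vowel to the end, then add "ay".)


Word: "future"
Starts with consonant(s) → move to end, add 'ay'
Consonant cluster: "f"
Pig Latin = "uturefay"


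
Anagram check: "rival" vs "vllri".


Word 1: "rival" → sorted: ailrv
Word 2: "vllri" → sorted: illrv
Same letters? ailrv != illrv
Anagram = No


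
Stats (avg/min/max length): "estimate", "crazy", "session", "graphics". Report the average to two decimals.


Lengths: "estimate"=8, "crazy"=5, "session"=7, "graphics"=8
Sum = 28, Count = 4
Average = 28/4 = 7.00
= avg=7.00, min=5, max=8


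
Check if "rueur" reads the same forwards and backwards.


Word: "rueur"
Reversed: "rueur"
Forward == Backward? rueur == rueur
Palindrome = Yes


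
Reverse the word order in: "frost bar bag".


Original: "frost bar bag"
Words (1..n): frost | bar | bag
Reversed (n..1): bag | bar | frost
Result = "bag bar frost"


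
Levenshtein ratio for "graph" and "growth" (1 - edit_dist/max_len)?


Word 1: "graph" (length 5)
Word 2: "growth" (length 6)
One optimal edit sequence:
  1. keep 'g'
  2. keep 'r'
  3. insert 'o'  (+1)
  4. substitute 'a' -> 'w'  (+1)
  5. substitute 'p' -> 't'  (+1)
  6. keep 'h'
Edit distance = 3
Max length = max(5, 6) = 6
Similarity = 1 - 3/6
= 0.5000


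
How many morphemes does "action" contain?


Word: "action"
Morphemes: act + -ion
Each morpheme carries meaning
= 2 morphemes


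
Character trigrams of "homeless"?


Word: "homeless" (length 8)
Number of trigrams = 8 - 3 + 1 = 6
  Position 0: "hom"
  Position 1: "ome"
  Position 2: "mel"
  Position 3: "ele"
  Position 4: "les"
  Position 5: "ess"
Trigrams = "hom", "ome", "mel", "ele", "les", "ess"


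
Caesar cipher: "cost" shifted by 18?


Word: "cost"
Shift: 18
Each letter → (letter + shift) mod 26:
  'c' (2) + 18 = 20 → 'u'
  'o' (14) + 18 = 6 → 'g'
  's' (18) + 18 = 10 → 'k'
  't' (19) + 18 = 11 → 'l'
Result = "ugkl"


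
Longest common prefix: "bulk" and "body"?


Word 1: "bulk"
Word 2: "body"
Comparing from start:
  Pos 0: 'b' == 'b'
  Pos 1: 'u' != 'o' (stop)
LCP = "b" (length 1)


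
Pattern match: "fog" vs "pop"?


Pattern of "fog": [0, 1, 2]
Pattern of "pop": [0, 1, 0]
Patterns do not match
Same pattern = No


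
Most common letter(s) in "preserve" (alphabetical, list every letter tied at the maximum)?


Word: "preserve"
Letter counts:
  'e': 3
  'p': 1
  'r': 2
  's': 1
  'v': 1
Maximum count = 3
Most frequent = 'e' (3 times each)


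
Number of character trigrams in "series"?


Word: "series" (length 6)
Number of 3-grams = length - 3 + 1 = 6 - 3 + 1
= 4


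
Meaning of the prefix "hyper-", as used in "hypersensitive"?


Prefix: hyper-
Example: hypersensitive = hyper- + sensitive
Meaning = over / excessive


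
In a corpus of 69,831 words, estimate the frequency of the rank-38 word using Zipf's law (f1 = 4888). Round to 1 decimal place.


Zipf's law: f(r) = f(1) / r
f(1) = 4888
f(38) = 4888 / 38
= 128.6 occurrences


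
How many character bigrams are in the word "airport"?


Word: "airport" (length 7)
Number of 2-grams = length - 2 + 1 = 7 - 2 + 1
= 6


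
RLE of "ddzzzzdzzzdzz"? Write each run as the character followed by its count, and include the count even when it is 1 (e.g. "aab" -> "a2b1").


String: "ddzzzzdzzzdzz"
Scanning for consecutive runs:
  'd' x 2
  'z' x 4
  'd' x 1
  'z' x 3
  'd' x 1
  'z' x 2
RLE = "d2z4d1z3d1z2"


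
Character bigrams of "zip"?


Word: "zip" (length 3)
Number of bigrams = 3 - 2 + 1 = 2
  Position 0: "zi"
  Position 1: "ip"
Bigrams = "zi", "ip"


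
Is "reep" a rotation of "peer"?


Word: "peer", Candidate: "reep"
Method: check if candidate is substring of word+word
"peerpeer" contains "reep"? No
Is rotation = No


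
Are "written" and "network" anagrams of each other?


Word 1: "written" → sorted: einrttw
Word 2: "network" → sorted: eknortw
Same letters? einrttw != eknortw
Anagram = No


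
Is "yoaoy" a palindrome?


Word: "yoaoy"
Reversed: "yoaoy"
Forward == Backward? yoaoy == yoaoy
Palindrome = Yes


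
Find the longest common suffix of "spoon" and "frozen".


Word 1: "spoon"
Word 2: "frozen"
Comparing from end:
  Pos -1: 'n' == 'n'
  Pos -2: 'o' != 'e' (stop)
LCS = "n" (length 1)


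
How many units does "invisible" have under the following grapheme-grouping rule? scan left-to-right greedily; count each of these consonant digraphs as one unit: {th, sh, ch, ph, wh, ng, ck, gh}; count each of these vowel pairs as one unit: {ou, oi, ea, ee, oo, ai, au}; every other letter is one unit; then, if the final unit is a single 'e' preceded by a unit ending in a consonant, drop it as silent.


Word: "invisible" (9 letters)
Left-to-right scan:
  (1) 'i' (letter)
  (2) 'n' (letter)
  (3) 'v' (letter)
  (4) 'i' (letter)
  (5) 's' (letter)
  (6) 'i' (letter)
  (7) 'b' (letter)
  (8) 'l' (letter)
  (9) 'e' (letter)
Units from scan: 9
Final unit is 'e' after a consonant -> drop as silent (-1)
Sound units = 8 units
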